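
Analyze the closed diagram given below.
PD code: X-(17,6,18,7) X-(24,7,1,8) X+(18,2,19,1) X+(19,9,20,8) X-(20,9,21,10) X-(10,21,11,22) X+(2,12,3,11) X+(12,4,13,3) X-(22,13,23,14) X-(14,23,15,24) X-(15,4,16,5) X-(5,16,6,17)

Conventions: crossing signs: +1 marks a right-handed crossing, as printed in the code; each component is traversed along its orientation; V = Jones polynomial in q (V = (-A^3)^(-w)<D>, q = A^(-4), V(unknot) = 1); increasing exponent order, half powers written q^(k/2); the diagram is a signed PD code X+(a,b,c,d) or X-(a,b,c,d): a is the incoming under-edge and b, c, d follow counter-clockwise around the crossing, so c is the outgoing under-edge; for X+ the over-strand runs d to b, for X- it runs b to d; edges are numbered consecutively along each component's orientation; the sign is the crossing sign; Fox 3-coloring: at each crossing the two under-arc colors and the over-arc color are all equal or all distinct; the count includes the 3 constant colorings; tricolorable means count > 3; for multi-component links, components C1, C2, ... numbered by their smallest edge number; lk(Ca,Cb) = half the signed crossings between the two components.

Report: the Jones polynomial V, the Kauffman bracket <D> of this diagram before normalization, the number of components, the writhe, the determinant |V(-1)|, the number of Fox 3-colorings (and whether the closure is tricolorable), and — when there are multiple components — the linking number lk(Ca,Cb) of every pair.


V(q) = -q^-8 + 3q^-7 - 5q^-6 + 6q^-5 - 7q^-4 + 7q^-3 - 5q^-2 + 4q^-1 - 1
bracket: -A^-12 + 4A^-8 - 5A^-4 + 7 - 7A^4 + 6A^8 - 5A^12 + 3A^16 - A^20, w = -4
1 component, writhe -4, over 12 crossings
det 39, colorings 9 of 3^12 — tricolorable
observation: |V(-1)| = 39: so tricolorable, since 3 divides 39


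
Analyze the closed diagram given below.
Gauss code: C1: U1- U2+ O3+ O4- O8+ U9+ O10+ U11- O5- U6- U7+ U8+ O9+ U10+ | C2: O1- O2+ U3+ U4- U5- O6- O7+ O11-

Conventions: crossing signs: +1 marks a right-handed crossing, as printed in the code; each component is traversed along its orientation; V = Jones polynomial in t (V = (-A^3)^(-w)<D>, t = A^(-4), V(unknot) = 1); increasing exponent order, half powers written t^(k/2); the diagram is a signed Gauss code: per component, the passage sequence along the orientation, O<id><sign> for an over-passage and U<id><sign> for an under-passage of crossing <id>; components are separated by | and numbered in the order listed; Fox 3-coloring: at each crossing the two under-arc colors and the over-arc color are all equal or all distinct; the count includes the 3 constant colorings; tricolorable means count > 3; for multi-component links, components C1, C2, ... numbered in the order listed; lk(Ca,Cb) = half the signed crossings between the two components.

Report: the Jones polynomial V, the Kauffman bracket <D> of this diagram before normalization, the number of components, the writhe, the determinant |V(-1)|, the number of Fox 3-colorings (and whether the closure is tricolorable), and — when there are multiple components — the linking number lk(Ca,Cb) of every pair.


V = -t^(-3/2) - 2t^(1/2) + t^(3/2) - t^(5/2) + t^(7/2)
<D> = -A^-11 + A^-7 - A^-3 + 2A + A^9 (w = +1)
2 components over 11 crossings, w = +1
lk(C1,C2): -1
9 Fox colorings among 3^11, |V(-1)| = 6: tricolorable
why: |V(-1)| = 6: so tricolorable, since 3 divides 6


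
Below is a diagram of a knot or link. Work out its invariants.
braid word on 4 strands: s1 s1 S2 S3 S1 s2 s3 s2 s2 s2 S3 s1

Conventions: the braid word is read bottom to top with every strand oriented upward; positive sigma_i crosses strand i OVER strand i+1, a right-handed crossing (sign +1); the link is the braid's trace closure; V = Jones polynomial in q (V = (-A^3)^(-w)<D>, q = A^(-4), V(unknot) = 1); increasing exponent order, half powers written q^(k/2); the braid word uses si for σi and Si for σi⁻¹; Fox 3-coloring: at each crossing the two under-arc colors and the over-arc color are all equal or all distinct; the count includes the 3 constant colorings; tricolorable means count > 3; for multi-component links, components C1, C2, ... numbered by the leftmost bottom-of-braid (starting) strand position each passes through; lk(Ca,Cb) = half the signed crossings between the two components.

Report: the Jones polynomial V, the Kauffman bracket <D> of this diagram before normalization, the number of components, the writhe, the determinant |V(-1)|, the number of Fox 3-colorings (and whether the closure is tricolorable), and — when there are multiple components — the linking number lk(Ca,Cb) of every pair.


Jones polynomial: V(q) = -q^(3/2) - 2q^(7/2) + q^(9/2) - q^(11/2) + q^(13/2)
<D> = A^-14 - A^-10 + A^-6 - 2A^-2 - A^6; writhe +4
components 2, writhe +4 (12 crossings)
linking number lk(C1,C2) = +1
3-colorings: 9 of 3^12, det 6 — tricolorable
note: |V(-1)| = 6: so tricolorable, since 3 divides 6


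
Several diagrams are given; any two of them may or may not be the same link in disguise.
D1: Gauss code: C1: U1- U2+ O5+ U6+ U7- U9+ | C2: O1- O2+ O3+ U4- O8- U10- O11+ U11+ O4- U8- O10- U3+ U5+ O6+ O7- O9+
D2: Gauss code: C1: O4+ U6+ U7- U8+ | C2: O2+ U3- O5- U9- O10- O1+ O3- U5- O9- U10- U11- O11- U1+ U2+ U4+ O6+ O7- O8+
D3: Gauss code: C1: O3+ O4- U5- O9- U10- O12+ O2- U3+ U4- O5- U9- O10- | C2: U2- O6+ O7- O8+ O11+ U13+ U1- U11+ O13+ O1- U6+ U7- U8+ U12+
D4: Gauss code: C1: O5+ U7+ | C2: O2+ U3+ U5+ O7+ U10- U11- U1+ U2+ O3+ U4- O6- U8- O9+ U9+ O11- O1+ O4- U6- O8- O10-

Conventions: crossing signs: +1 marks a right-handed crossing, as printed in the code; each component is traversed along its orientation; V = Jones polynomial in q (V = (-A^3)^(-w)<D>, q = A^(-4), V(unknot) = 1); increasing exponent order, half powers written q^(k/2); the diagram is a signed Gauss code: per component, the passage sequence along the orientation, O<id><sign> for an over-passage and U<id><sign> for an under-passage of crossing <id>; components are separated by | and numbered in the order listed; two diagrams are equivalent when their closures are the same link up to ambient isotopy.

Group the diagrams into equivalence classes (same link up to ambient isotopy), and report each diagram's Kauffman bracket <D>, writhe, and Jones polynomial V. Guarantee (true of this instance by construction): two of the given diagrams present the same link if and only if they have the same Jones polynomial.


grouping into links: {D1, D2, D4} | {D3}
V(D1) = q^(-7/2) - q^(-5/2) + q^(-3/2) - 2q^(-1/2) - q^(3/2)  (w +1, c 11, <D> = A^-3 + 2A^5 - A^9 + A^13 - A^17)
D2 (bracket A^-9 + 2A^-1 - A^3 + A^7 - A^11; 11 crossings at w = -1): V = q^(-7/2) - q^(-5/2) + q^(-3/2) - 2q^(-1/2) - q^(3/2)
V(D3) = q^(-9/2) - q^(-5/2) - q^(-3/2) - q^(-1/2)  [13 crossings, <D> = A^-1 + A^3 + A^7 - A^15, w = -1]
V(D4) = q^(-7/2) - q^(-5/2) + q^(-3/2) - 2q^(-1/2) - q^(3/2)  [11 crossings, <D> = A^-3 + 2A^5 - A^9 + A^13 - A^17, w = +1]
why: 2 classes among 4 diagrams; unequal V(q) rules out equality


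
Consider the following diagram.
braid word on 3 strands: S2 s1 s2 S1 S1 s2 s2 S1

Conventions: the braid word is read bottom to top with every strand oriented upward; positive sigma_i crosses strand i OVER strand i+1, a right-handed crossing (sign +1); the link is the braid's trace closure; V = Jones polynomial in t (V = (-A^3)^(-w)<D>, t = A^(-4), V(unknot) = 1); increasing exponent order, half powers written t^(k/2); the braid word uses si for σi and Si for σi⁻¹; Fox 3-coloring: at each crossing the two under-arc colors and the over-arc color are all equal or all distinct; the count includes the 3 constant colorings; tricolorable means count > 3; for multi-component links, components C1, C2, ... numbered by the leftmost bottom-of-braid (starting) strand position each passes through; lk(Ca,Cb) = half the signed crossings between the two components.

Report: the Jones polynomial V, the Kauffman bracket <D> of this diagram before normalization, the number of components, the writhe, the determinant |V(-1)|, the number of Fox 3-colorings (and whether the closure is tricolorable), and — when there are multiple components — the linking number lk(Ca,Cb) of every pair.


Jones polynomial: V(t) = -t^-3 + t^-2 - t^-1 + 3 - t + t^2 - t^3
<D> = -A^-12 + A^-8 - A^-4 + 3 - A^4 + A^8 - A^12; writhe 0
components 1, writhe 0 (8 crossings)
3-colorings: 27 of 3^8, det 9 — tricolorable
note: w = 0 shifts under R1 moves; the (-A^3)^(0) factor cancels that in V


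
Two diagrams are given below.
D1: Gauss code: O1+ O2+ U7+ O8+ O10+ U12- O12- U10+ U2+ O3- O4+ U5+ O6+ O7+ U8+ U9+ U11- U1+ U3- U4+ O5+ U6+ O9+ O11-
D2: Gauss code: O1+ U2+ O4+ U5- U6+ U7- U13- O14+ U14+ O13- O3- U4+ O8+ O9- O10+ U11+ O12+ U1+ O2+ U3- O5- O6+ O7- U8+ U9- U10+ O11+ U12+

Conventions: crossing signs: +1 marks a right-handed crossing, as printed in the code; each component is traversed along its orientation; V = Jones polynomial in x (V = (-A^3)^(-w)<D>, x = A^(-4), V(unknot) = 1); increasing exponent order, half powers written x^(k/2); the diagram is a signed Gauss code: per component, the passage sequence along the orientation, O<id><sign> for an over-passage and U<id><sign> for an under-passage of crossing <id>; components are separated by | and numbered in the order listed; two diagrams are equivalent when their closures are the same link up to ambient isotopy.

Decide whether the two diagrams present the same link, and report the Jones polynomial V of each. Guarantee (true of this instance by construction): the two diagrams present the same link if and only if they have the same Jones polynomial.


equivalent: no
V(D1) = x^2 + x^4 - x^5 + x^6 - x^7  (w +6, c 12, <D> = -A^-10 + A^-6 - A^-2 + A^2 + A^10)
D2 (bracket A^-20 - 2A^-16 + 2A^-12 - 3A^-8 + 3A^-4 - 2 + 2A^4 - A^8 + A^12; 14 crossings at w = +4): V = 1 - x + 2x^2 - 2x^3 + 3x^4 - 3x^5 + 2x^6 - 2x^7 + x^8
why: comparing 2 Jones polynomials yields 2 groups


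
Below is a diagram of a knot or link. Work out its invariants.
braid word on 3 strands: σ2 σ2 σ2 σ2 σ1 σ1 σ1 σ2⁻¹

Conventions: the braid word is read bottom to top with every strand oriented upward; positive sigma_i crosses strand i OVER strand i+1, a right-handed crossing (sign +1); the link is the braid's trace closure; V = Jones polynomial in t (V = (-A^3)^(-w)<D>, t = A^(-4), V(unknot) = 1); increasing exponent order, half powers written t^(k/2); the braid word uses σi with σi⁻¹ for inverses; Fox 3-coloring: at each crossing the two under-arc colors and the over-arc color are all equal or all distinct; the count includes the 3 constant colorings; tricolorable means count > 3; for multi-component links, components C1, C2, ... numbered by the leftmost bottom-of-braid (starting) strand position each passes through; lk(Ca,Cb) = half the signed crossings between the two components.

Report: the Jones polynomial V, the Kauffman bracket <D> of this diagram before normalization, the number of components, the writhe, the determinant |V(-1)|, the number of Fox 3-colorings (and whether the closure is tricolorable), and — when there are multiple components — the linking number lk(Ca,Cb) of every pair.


V(t) = t^2 + 2t^4 - 2t^5 + t^6 - 2t^7 + t^8
bracket: A^-14 - 2A^-10 + A^-6 - 2A^-2 + 2A^2 + A^10, w = +6
1 component, writhe +6, over 8 crossings
det 9, colorings 27 of 3^8 — tricolorable
observation: V spans 6 powers of t: at least 6 crossings in any diagram


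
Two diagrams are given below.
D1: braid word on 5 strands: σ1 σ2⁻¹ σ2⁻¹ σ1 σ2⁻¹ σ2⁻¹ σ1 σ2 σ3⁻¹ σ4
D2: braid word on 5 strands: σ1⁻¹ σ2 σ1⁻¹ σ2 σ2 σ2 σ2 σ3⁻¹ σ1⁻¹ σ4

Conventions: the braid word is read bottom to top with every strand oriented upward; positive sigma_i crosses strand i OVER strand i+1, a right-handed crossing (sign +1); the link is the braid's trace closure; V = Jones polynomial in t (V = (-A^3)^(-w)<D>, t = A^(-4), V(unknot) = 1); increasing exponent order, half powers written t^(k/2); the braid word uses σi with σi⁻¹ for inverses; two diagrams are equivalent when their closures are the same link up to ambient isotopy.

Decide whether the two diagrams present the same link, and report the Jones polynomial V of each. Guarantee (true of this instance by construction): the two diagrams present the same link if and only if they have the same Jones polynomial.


equivalent: no
D1 (bracket A^-8 - A^-4 + 1 - A^4 + A^8; 10 crossings at w = 0): V = t^-2 - t^-1 + 1 - t + t^2
D2 (bracket -A^-18 + 2A^-14 - 3A^-10 + 4A^-6 - 4A^-2 + 4A^2 - 2A^6 + 2A^10 - A^14; 10 crossings at w = +2): V = -t^-2 + 2t^-1 - 2 + 4t - 4t^2 + 4t^3 - 3t^4 + 2t^5 - t^6
key observation: comparing 2 Jones polynomials yields 2 groups


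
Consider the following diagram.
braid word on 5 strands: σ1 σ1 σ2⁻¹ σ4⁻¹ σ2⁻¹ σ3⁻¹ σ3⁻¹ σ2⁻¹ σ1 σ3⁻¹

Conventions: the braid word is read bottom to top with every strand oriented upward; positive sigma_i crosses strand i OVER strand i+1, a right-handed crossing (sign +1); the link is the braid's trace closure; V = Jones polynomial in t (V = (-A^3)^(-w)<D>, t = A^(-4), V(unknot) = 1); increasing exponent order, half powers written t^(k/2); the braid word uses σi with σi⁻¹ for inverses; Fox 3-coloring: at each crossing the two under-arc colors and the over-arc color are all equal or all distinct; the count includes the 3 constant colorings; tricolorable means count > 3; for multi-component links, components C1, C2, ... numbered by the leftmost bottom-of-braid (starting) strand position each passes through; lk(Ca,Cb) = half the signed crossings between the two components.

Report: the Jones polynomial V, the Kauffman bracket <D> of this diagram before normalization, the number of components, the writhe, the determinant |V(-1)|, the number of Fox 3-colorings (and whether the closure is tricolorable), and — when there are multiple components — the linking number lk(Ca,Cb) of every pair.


V(t) = -t^-6 + t^-5 - 2t^-4 + 3t^-3 - 2t^-2 + 3t^-1 - 1 + t - t^2
bracket: -A^-20 + A^-16 - A^-12 + 3A^-8 - 2A^-4 + 3 - 2A^4 + A^8 - A^12, w = -4
1 component, writhe -4, over 10 crossings
det 15, colorings 9 of 3^10 — tricolorable
observation: w = -4 shifts under R1 moves; the (-A^3)^(4) factor cancels that in V


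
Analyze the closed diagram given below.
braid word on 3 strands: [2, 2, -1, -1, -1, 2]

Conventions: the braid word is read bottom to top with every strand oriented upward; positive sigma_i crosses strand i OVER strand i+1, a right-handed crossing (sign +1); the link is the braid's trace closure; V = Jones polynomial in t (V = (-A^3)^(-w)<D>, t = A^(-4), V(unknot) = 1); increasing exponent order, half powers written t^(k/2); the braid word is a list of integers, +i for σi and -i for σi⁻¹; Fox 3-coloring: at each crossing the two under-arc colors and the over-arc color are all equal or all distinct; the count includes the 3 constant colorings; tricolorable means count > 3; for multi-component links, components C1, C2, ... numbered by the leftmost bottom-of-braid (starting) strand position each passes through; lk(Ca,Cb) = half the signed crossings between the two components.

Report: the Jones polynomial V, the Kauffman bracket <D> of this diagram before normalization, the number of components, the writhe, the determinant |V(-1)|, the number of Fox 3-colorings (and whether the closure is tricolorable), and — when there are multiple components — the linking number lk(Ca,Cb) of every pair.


V = -t^-3 + t^-2 - t^-1 + 3 - t + t^2 - t^3
<D> = -A^-12 + A^-8 - A^-4 + 3 - A^4 + A^8 - A^12 (w = 0)
1 component over 6 crossings, w = 0
27 Fox colorings among 3^6, |V(-1)| = 9: tricolorable
why: w = 0 (over 6 crossings) is diagram-only; (-A^3)^(0) removes it from V


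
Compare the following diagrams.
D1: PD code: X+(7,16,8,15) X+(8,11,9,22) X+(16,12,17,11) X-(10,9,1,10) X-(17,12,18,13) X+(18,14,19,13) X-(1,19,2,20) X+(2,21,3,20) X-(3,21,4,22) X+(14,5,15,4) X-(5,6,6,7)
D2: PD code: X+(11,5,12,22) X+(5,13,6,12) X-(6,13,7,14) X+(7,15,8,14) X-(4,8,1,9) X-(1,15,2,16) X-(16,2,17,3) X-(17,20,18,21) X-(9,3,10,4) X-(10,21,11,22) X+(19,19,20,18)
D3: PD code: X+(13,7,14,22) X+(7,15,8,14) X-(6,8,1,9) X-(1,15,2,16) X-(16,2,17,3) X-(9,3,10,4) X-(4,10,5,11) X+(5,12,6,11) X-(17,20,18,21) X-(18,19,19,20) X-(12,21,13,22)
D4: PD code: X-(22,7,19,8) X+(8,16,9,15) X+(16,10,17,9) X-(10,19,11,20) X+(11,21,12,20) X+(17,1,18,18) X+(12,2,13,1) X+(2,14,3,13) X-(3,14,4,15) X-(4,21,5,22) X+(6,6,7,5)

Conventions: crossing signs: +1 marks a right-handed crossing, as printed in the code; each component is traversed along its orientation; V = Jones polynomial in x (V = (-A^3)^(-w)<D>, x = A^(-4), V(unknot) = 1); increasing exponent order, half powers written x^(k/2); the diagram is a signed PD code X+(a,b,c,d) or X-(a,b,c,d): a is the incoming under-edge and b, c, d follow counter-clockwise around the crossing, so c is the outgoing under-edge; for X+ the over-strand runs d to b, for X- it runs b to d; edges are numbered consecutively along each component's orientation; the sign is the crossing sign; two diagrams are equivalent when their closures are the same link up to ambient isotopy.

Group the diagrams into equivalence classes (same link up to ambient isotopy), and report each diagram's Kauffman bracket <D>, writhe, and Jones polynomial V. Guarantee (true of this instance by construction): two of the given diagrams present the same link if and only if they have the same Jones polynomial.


equivalence classes: {D1} | {D2, D3} | {D4}
D1 (bracket A^-7 + A; 11 crossings at w = +1): V = -x^(1/2) - x^(5/2)
V(D2) = -x^(-9/2) - x^(-5/2) + x^(-3/2) - x^(-1/2)  [11 crossings, <D> = A^-7 - A^-3 + A + A^9, w = -3]
V(D3) = -x^(-9/2) - x^(-5/2) + x^(-3/2) - x^(-1/2)  [11 crossings, <D> = A^-13 - A^-9 + A^-5 + A^3, w = -5]
V(D4) = -x^(-3/2) - 2x^(1/2) + x^(3/2) - x^(5/2) + x^(7/2)  [11 crossings, <D> = -A^-5 + A^-1 - A^3 + 2A^7 + A^15, w = +3]
key observation: 3 classes among 4 diagrams; unequal V(x) rules out equality


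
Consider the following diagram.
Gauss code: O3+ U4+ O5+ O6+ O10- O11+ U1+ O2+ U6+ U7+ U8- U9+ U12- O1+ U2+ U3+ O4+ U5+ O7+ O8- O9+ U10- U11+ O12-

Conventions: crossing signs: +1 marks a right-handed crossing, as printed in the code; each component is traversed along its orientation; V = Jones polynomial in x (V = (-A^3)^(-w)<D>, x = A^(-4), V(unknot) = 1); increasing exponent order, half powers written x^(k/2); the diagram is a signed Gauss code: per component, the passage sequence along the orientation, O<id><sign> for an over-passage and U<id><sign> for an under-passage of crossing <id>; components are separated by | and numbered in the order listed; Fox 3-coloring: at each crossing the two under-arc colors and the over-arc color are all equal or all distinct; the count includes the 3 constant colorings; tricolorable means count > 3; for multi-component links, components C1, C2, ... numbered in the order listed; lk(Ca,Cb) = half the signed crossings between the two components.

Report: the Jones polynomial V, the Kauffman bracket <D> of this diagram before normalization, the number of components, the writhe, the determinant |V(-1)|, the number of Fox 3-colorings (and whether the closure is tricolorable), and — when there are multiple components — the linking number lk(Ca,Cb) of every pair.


Jones polynomial: V(x) = x^2 + 2x^4 - 2x^5 + x^6 - 2x^7 + x^8
<D> = A^-14 - 2A^-10 + A^-6 - 2A^-2 + 2A^2 + A^10; writhe +6
components 1, writhe +6 (12 crossings)
3-colorings: 27 of 3^12, det 9 — tricolorable
note: the span of V is 6, forcing >= 6 crossings in any diagram


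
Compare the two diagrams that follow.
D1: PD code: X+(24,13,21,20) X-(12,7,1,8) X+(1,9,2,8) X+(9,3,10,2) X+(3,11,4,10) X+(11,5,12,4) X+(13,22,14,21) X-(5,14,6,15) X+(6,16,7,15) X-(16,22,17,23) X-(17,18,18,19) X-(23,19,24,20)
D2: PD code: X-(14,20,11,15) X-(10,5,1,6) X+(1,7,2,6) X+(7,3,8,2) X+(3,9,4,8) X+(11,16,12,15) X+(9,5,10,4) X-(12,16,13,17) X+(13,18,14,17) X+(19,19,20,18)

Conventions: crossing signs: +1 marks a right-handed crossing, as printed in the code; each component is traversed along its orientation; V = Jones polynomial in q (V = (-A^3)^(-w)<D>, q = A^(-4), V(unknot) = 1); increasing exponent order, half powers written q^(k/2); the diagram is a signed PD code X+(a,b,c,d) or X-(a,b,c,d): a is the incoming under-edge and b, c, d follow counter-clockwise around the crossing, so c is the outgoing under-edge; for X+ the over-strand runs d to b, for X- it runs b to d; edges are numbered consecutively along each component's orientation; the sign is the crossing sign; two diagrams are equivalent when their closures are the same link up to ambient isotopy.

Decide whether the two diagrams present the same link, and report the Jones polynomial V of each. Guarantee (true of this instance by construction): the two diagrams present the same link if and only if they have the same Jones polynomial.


equivalent: yes
D1 (bracket -A^-14 - A^-10 + A^-6 + 2A^-2 + 2A^2 + A^6; 12 crossings at w = +2): V = 1 + 2q + 2q^2 + q^3 - q^4 - q^5
D2 (bracket -A^-8 - A^-4 + 1 + 2A^4 + 2A^8 + A^12; 10 crossings at w = +4): V = 1 + 2q + 2q^2 + q^3 - q^4 - q^5
key observation: all 2 diagrams share one V(q), hence one class


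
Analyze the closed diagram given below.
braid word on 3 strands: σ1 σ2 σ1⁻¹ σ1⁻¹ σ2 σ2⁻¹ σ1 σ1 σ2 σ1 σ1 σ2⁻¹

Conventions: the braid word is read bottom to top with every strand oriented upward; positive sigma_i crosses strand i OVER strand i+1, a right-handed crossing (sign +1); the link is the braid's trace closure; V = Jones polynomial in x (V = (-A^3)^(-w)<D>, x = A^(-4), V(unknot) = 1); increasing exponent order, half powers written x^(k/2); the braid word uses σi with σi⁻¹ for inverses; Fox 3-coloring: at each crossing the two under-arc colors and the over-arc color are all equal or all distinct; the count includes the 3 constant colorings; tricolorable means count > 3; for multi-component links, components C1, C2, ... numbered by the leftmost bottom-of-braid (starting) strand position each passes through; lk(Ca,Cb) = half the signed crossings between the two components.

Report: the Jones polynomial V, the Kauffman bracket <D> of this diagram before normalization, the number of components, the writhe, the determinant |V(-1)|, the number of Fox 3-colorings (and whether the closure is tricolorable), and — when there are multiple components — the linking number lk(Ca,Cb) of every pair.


Jones polynomial: V(x) = x - x^2 + 2x^3 - x^4 + x^5 - x^6
<D> = -A^-12 + A^-8 - A^-4 + 2 - A^4 + A^8; writhe +4
components 1, writhe +4 (12 crossings)
3-colorings: 3 of 3^12, det 7 — not tricolorable
note: w = +4 shifts under R1 moves; the (-A^3)^(-4) factor cancels that in V


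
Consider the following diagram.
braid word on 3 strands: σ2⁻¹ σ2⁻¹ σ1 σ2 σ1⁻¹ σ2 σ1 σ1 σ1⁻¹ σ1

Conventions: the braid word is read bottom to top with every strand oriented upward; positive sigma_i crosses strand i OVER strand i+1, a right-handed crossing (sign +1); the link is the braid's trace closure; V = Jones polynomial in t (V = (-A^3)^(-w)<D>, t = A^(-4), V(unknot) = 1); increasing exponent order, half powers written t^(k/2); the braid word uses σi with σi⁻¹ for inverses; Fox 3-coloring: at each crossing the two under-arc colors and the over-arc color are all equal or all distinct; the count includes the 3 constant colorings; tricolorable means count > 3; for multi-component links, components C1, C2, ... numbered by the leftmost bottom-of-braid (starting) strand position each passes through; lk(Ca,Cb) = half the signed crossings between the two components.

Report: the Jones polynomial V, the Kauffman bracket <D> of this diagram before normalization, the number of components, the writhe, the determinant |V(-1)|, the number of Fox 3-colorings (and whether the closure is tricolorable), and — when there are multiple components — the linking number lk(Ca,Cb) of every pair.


V = -t^-1 + 2 - t + 2t^2 - t^3 + t^4 - t^5
<D> = -A^-14 + A^-10 - A^-6 + 2A^-2 - A^2 + 2A^6 - A^10 (w = +2)
1 component over 10 crossings, w = +2
9 Fox colorings among 3^10, |V(-1)| = 9: tricolorable
why: det 9 = |V(-1)|; divisible by 3, so tricolorable


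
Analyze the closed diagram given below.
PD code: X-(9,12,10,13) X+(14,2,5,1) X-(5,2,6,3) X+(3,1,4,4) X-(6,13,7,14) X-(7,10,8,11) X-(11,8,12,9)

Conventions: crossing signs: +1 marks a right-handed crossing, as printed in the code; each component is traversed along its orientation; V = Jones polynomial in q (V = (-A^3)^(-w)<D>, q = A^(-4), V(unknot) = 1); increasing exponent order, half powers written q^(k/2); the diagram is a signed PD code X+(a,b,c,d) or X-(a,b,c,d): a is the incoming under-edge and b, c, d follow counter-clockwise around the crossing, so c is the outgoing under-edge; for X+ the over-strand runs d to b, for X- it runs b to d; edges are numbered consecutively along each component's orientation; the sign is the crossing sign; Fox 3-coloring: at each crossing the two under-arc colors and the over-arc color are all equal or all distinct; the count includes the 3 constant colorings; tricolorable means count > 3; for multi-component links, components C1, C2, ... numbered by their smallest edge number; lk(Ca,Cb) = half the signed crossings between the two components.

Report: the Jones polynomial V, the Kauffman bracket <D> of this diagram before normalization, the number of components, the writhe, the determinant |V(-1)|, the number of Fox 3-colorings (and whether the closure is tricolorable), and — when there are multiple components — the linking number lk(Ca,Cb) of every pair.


Jones polynomial: V(q) = q^(-9/2) - q^(-5/2) - q^(-3/2) - q^(-1/2)
<D> = A^-7 + A^-3 + A - A^9; writhe -3
components 2, writhe -3 (7 crossings)
linking number lk(C1,C2) = 0
3-colorings: 27 of 3^7, det 0 — tricolorable
note: span 4 respects span(V) <= c + mu - 1 = 8 for this 2-component diagram


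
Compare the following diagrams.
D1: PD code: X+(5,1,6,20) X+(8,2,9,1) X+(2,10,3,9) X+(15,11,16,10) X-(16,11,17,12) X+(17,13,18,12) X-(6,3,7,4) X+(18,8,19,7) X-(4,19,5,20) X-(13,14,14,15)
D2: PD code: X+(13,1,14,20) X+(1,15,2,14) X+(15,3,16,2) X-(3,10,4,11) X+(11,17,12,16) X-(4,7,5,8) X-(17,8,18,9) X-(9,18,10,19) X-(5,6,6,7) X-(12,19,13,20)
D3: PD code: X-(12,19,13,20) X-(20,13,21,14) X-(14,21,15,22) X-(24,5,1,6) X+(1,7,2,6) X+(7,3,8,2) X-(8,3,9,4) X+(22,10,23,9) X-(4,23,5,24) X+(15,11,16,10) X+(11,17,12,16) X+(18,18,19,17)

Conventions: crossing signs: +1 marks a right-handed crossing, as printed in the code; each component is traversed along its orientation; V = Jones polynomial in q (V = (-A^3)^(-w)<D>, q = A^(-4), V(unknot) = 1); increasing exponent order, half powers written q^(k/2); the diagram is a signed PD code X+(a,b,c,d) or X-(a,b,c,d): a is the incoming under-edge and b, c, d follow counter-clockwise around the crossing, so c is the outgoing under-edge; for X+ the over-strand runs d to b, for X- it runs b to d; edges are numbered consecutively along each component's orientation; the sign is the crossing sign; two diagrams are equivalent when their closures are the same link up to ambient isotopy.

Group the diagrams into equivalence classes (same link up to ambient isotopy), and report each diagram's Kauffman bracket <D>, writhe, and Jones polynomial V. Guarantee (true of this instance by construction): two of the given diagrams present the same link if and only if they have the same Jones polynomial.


classes: {D1} | {D2} | {D3}
V(D1) = q + q^3 - q^4  [10 crossings, <D> = -A^-10 + A^-6 + A^2, w = +2]
V(D2) = -q^-3 + 2q^-2 - 2q^-1 + 3 - 2q + 2q^2 - q^3  [10 crossings, <D> = -A^-18 + 2A^-14 - 2A^-10 + 3A^-6 - 2A^-2 + 2A^2 - A^6, w = -2]
V(D3) = 1  (w 0, c 12, <D> = 1)
insight: 3 classes among 3 diagrams; unequal V(q) rules out equality


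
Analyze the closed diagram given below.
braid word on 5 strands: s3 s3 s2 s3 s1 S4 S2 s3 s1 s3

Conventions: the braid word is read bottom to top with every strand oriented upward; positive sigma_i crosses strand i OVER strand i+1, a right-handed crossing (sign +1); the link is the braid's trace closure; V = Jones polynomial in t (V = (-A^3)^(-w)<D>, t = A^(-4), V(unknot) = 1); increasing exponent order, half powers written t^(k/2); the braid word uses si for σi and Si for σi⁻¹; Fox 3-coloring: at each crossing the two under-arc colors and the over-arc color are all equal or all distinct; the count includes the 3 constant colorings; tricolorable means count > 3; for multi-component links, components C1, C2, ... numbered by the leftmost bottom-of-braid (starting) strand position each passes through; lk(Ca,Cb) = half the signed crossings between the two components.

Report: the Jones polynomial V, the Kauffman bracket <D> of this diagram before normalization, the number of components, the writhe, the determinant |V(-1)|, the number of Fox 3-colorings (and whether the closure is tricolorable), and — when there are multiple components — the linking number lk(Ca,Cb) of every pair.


V(t) = t^2 - t^3 + 2t^4 - 2t^5 + 3t^6 - 2t^7 + t^8 - t^9
bracket: -A^-18 + A^-14 - 2A^-10 + 3A^-6 - 2A^-2 + 2A^2 - A^6 + A^10, w = +6
1 component, writhe +6, over 10 crossings
det 13, colorings 3 of 3^10 — not tricolorable
observation: V spans 7 powers of t: at least 7 crossings in any diagram


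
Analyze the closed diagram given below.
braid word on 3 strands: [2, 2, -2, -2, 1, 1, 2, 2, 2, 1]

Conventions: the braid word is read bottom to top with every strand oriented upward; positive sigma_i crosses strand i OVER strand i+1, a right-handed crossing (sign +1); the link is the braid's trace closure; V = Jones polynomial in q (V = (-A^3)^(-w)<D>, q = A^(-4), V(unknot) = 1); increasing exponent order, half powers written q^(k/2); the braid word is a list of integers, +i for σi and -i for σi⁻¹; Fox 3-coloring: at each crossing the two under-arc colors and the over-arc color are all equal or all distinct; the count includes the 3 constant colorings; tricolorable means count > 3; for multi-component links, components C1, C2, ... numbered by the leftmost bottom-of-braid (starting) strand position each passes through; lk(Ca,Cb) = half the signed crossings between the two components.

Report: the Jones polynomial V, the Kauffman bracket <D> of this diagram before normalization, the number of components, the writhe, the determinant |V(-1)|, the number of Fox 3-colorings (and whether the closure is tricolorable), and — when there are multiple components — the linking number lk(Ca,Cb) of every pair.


Jones polynomial: V(q) = q^2 + 2q^4 - 2q^5 + q^6 - 2q^7 + q^8
<D> = A^-14 - 2A^-10 + A^-6 - 2A^-2 + 2A^2 + A^10; writhe +6
components 1, writhe +6 (10 crossings)
3-colorings: 27 of 3^10, det 9 — tricolorable
note: the span of V is 6, forcing >= 6 crossings in any diagram


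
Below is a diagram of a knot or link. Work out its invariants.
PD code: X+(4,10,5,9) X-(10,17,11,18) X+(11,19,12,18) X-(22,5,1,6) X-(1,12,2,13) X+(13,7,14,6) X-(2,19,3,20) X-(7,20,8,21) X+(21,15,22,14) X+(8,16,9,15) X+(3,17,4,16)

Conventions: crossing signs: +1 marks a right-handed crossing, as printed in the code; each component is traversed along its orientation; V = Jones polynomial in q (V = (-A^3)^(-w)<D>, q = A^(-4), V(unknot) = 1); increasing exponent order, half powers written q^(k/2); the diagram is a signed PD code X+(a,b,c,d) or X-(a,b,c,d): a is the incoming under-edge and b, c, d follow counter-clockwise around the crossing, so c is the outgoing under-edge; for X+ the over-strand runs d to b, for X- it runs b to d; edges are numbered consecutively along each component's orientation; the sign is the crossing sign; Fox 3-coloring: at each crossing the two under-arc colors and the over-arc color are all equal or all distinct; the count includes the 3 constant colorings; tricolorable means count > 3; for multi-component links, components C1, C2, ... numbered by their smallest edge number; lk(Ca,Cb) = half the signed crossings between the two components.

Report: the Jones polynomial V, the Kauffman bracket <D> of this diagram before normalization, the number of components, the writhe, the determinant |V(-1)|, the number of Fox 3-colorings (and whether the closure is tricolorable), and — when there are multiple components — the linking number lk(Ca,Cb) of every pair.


V = 1
<D> = -A^3 (w = +1)
1 component over 11 crossings, w = +1
3 Fox colorings among 3^11, |V(-1)| = 1: not tricolorable
why: det 1 = |V(-1)|; not divisible by 3, so not tricolorable


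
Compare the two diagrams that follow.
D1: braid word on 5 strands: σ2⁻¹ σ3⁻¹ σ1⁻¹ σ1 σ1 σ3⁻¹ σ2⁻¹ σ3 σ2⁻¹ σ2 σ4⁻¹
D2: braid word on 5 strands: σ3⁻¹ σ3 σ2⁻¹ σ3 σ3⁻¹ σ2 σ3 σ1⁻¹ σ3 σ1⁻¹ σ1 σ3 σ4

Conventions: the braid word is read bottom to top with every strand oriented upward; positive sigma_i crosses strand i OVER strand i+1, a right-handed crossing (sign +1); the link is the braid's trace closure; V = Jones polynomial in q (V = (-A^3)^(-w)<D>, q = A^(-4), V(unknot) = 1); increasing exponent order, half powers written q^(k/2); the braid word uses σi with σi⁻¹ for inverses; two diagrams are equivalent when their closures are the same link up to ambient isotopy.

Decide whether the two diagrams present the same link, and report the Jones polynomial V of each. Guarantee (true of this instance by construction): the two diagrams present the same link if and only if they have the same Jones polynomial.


same link: no
V(D1) = -q^(-9/2) - q^(-5/2) + q^(-3/2) - q^(-1/2)  [11 crossings, <D> = A^-7 - A^-3 + A + A^9, w = -3]
V(D2) = -q^(1/2) - q^(3/2) - q^(5/2) + q^(9/2)  [13 crossings, <D> = -A^-9 + A^-1 + A^3 + A^7, w = +3]
insight: 2 classes among 2 diagrams; unequal V(q) rules out equality


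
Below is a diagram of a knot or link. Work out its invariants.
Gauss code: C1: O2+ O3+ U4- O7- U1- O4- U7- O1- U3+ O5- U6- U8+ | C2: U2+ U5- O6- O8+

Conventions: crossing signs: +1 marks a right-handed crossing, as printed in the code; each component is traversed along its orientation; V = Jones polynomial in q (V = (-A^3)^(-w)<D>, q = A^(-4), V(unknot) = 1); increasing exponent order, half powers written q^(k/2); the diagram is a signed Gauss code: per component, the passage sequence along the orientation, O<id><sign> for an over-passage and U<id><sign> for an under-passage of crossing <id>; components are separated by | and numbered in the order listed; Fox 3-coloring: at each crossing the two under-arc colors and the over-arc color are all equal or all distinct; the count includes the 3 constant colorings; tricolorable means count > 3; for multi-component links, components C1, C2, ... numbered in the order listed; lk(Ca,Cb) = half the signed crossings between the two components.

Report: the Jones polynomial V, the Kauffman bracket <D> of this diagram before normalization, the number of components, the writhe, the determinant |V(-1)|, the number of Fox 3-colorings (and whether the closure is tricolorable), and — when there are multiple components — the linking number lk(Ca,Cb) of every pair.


V = q^(-9/2) - q^(-5/2) - q^(-3/2) - q^(-1/2)
<D> = -A^-4 - 1 - A^4 + A^12 (w = -2)
2 components over 8 crossings, w = -2
lk(C1,C2): 0
27 Fox colorings among 3^8, |V(-1)| = 0: tricolorable
why: all 2 components of this link are unlinked algebraically


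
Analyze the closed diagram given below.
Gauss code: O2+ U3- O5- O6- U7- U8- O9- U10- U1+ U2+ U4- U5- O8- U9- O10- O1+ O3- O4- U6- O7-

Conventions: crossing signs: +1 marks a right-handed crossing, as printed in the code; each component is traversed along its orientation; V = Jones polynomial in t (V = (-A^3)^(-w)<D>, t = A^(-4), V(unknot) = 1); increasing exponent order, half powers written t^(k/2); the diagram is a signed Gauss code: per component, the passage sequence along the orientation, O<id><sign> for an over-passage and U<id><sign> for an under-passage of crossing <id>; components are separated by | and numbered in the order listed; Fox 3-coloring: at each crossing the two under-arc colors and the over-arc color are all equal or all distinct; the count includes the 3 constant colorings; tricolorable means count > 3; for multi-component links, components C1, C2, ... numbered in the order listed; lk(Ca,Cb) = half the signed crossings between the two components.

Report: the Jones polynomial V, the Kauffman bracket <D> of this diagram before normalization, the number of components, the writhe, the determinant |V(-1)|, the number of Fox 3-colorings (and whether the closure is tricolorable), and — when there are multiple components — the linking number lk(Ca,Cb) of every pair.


Jones polynomial: V(t) = t^-8 - 2t^-7 + t^-6 - 2t^-5 + 2t^-4 + t^-2
<D> = A^-10 + 2A^-2 - 2A^2 + A^6 - 2A^10 + A^14; writhe -6
components 1, writhe -6 (10 crossings)
3-colorings: 27 of 3^10, det 9 — tricolorable
note: w = -6 (over 10 crossings) is diagram-only; (-A^3)^(6) removes it from V


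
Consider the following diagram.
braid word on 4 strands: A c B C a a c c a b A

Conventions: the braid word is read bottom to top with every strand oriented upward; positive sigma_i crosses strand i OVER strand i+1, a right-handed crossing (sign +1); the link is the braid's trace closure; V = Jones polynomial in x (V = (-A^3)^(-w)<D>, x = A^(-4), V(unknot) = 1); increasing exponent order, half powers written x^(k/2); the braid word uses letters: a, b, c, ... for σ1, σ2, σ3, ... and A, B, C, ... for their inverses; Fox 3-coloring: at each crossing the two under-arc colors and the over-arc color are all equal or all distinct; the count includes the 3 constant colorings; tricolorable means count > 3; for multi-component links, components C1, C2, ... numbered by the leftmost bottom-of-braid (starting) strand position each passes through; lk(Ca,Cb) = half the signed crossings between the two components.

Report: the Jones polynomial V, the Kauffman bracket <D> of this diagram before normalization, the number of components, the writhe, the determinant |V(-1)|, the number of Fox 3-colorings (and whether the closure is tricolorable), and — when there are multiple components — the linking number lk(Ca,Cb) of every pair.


V(x) = x^-1 - 1 + 2x - 2x^2 + 2x^3 - 2x^4 + x^5
bracket: -A^-11 + 2A^-7 - 2A^-3 + 2A - 2A^5 + A^9 - A^13, w = +3
1 component, writhe +3, over 11 crossings
det 11, colorings 3 of 3^11 — not tricolorable
observation: |V(-1)| = 11: so not tricolorable, since 3 does not divide 11


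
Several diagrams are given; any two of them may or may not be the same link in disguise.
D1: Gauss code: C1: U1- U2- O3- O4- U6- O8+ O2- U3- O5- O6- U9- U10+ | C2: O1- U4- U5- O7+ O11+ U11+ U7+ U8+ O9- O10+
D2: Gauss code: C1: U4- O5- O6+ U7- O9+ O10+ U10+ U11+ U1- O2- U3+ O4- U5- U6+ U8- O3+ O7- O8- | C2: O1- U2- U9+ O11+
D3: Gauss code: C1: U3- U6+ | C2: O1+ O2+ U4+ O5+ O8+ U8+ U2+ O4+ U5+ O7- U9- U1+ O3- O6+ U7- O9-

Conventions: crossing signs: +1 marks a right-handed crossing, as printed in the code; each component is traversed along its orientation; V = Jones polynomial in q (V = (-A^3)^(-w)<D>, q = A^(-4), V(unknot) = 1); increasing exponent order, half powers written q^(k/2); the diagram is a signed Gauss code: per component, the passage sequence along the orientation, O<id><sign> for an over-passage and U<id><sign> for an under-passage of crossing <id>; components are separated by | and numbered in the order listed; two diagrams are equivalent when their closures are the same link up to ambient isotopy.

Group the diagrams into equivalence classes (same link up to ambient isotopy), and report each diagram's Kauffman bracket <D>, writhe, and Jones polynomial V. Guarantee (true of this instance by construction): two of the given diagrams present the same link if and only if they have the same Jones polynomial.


classes: {D1} | {D2} | {D3}
V(D1) = q^(-13/2) - q^(-11/2) + q^(-9/2) - 2q^(-7/2) - q^(-3/2)  [11 crossings, <D> = A^-3 + 2A^5 - A^9 + A^13 - A^17, w = -3]
D2 (bracket A^-5 + A^-1; 11 crossings at w = -1): V = -q^(-1/2) - q^(1/2)
D3 (bracket -A^-9 + A^-1 + A^3 + A^7; 9 crossings at w = +3): V = -q^(1/2) - q^(3/2) - q^(5/2) + q^(9/2)
note: 3 classes among 3 diagrams; unequal V(q) rules out equality


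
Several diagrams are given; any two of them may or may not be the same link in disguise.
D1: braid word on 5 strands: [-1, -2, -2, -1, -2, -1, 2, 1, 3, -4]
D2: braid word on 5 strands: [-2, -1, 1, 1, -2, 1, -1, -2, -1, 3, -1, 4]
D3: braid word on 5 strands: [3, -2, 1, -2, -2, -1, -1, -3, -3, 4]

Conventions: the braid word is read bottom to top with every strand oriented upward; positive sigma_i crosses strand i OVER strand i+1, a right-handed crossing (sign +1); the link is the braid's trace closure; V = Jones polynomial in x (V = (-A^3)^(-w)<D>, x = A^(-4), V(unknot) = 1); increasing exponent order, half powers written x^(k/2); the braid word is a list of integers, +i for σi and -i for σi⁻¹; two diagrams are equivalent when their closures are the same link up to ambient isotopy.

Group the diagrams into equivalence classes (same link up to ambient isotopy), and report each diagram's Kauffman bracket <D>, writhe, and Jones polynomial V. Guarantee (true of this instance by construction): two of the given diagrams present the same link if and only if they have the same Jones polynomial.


equivalence classes: {D1} | {D2, D3}
D1 (bracket A^-8 + 1 - A^4; 10 crossings at w = -4): V = -x^-4 + x^-3 + x^-1
V(D2) = -x^-6 + x^-5 - x^-4 + 2x^-3 - x^-2 + x^-1  (w -2, c 12, <D> = A^-2 - A^2 + 2A^6 - A^10 + A^14 - A^18)
V(D3) = -x^-6 + x^-5 - x^-4 + 2x^-3 - x^-2 + x^-1  (w -4, c 10, <D> = A^-8 - A^-4 + 2 - A^4 + A^8 - A^12)
observation: 2 classes among 3 diagrams; unequal V(x) rules out equality
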